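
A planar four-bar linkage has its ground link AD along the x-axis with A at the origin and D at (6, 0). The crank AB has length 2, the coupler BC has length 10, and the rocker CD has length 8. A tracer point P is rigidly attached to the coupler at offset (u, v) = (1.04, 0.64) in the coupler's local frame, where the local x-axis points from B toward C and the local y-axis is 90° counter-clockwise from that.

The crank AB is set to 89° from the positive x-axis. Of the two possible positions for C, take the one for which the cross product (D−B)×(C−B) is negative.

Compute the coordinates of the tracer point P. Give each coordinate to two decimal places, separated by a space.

0.97 1.21

A=(0,0), D=(6.00,0)
B = A + 2.00·(cos89°, sin89°) = (0.0349, 1.9997)
|BD| = 6.2914
circle(B,10.00) ∩ circle(D,8.00): a=6.0067, h=7.9949
  candidates: C₊=(8.2713,7.6708) cross=50.299; C₋=(3.1890,-7.4899) cross=-50.299
  mode - wants cross < 0 → take C=(3.1890,-7.4899) (cross=-50.299)
ex = (C−B)/|BC| = (0.3154,-0.9490); ey = (0.9490,0.3154)
P = B + 1.04·ex + 0.64·ey = (0.9703,1.2146)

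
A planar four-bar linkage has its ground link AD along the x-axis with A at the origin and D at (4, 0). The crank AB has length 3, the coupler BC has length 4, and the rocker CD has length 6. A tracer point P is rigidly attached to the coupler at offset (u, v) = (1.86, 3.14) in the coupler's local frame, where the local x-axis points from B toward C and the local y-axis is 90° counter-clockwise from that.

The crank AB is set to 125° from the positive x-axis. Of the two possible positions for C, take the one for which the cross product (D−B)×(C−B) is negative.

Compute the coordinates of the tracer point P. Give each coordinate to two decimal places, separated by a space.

A=(0,0), D=(4.00,0)
B = A + 3.00·(cos125°, sin125°) = (-1.7207, 2.4575)
|BD| = 6.2262
circle(B,4.00) ∩ circle(D,6.00): a=1.5070, h=3.7053
  candidates: C₊=(1.1264,5.2671) cross=23.070; C₋=(-1.7985,-1.5418) cross=-23.070
  mode - wants cross < 0 → take C=(-1.7985,-1.5418) (cross=-23.070)
ex = (C−B)/|BC| = (-0.0194,-0.9998); ey = (0.9998,-0.0194)
P = B + 1.86·ex + 3.14·ey = (1.3825,0.5367)

1.38 0.54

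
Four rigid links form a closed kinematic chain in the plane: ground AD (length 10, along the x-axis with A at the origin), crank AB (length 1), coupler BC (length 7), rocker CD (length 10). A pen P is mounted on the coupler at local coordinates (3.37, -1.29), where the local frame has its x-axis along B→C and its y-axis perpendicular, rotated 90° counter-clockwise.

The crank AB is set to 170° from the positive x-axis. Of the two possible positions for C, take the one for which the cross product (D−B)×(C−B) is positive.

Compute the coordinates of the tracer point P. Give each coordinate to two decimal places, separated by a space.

1.73 2.55

A=(0,0), D=(10.00,0)
B = A + 1.00·(cos170°, sin170°) = (-0.9848, 0.1736)
|BD| = 10.9862
circle(B,7.00) ∩ circle(D,10.00): a=3.1720, h=6.2401
  candidates: C₊=(2.2854,6.3628) cross=68.555; C₋=(2.0882,-6.1158) cross=-68.555
  mode + wants cross > 0 → take C=(2.2854,6.3628) (cross=68.555)
ex = (C−B)/|BC| = (0.4672,0.8842); ey = (-0.8842,0.4672)
P = B + 3.37·ex + -1.29·ey = (1.7301,2.5506)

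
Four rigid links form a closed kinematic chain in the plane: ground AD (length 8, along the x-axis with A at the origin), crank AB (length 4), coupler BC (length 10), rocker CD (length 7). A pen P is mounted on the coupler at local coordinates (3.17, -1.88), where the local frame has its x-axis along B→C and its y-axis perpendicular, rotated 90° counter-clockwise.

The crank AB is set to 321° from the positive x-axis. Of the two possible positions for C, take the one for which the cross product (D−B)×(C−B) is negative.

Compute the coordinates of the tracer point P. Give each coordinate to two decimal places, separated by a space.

A=(0,0), D=(8.00,0)
B = A + 4.00·(cos321°, sin321°) = (3.1086, -2.5173)
|BD| = 5.5012
circle(B,10.00) ∩ circle(D,7.00): a=7.3860, h=6.7415
  candidates: C₊=(6.5911,6.8567) cross=37.086; C₋=(12.7608,-5.1318) cross=-37.086
  mode - wants cross < 0 → take C=(12.7608,-5.1318) (cross=-37.086)
ex = (C−B)/|BC| = (0.9652,-0.2615); ey = (0.2615,0.9652)
P = B + 3.17·ex + -1.88·ey = (5.6768,-5.1607)

5.68 -5.16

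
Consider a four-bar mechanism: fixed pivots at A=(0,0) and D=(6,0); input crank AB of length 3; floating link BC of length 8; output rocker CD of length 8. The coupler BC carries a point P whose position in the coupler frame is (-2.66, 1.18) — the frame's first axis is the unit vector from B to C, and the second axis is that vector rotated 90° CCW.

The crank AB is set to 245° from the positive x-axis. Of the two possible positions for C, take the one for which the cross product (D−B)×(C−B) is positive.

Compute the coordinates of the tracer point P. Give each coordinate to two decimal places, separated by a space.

-2.83 -5.18

A=(0,0), D=(6.00,0)
B = A + 3.00·(cos245°, sin245°) = (-1.2679, -2.7189)
|BD| = 7.7598
circle(B,8.00) ∩ circle(D,8.00): a=3.8799, h=6.9962
  candidates: C₊=(-0.0853,5.1932) cross=54.289; C₋=(4.8174,-7.9121) cross=-54.289
  mode + wants cross > 0 → take C=(-0.0853,5.1932) (cross=54.289)
ex = (C−B)/|BC| = (0.1478,0.9890); ey = (-0.9890,0.1478)
P = B + -2.66·ex + 1.18·ey = (-2.8281,-5.1753)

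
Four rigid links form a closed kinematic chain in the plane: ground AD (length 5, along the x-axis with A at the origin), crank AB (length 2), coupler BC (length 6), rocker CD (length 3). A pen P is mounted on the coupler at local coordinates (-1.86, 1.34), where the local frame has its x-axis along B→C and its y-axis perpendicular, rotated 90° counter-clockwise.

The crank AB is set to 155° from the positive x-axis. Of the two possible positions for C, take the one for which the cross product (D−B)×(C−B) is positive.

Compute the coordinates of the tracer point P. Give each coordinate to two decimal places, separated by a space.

A=(0,0), D=(5.00,0)
B = A + 2.00·(cos155°, sin155°) = (-1.8126, 0.8452)
|BD| = 6.8648
circle(B,6.00) ∩ circle(D,3.00): a=5.3990, h=2.6175
  candidates: C₊=(3.8675,2.7780) cross=17.969; C₋=(3.2230,-2.4171) cross=-17.969
  mode + wants cross > 0 → take C=(3.8675,2.7780) (cross=17.969)
ex = (C−B)/|BC| = (0.9467,0.3221); ey = (-0.3221,0.9467)
P = B + -1.86·ex + 1.34·ey = (-4.0051,1.5146)

-4.01 1.51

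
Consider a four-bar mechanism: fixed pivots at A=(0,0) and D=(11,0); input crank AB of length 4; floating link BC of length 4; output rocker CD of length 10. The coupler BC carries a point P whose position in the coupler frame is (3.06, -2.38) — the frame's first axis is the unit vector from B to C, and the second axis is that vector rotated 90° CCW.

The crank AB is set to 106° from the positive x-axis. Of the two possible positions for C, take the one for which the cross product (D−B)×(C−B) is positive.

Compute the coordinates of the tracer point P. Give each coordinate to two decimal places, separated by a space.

2.64 2.84

A=(0,0), D=(11.00,0)
B = A + 4.00·(cos106°, sin106°) = (-1.1025, 3.8450)
|BD| = 12.6987
circle(B,4.00) ∩ circle(D,10.00): a=3.0419, h=2.5975
  candidates: C₊=(2.5830,5.3995) cross=32.984; C₋=(1.0101,0.4484) cross=-32.984
  mode + wants cross > 0 → take C=(2.5830,5.3995) (cross=32.984)
ex = (C−B)/|BC| = (0.9214,0.3886); ey = (-0.3886,0.9214)
P = B + 3.06·ex + -2.38·ey = (2.6418,2.8413)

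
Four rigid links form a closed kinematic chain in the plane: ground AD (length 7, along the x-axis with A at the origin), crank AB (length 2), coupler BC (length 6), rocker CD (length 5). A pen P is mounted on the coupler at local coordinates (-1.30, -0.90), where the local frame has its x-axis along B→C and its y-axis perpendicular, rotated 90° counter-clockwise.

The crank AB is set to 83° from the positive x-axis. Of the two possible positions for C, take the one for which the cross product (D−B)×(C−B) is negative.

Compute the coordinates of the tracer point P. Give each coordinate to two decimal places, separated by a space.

A=(0,0), D=(7.00,0)
B = A + 2.00·(cos83°, sin83°) = (0.2437, 1.9851)
|BD| = 7.0419
circle(B,6.00) ∩ circle(D,5.00): a=4.3020, h=4.1825
  candidates: C₊=(5.5503,4.7852) cross=29.452; C₋=(3.1922,-3.2405) cross=-29.452
  mode - wants cross < 0 → take C=(3.1922,-3.2405) (cross=-29.452)
ex = (C−B)/|BC| = (0.4914,-0.8709); ey = (0.8709,0.4914)
P = B + -1.30·ex + -0.90·ey = (-1.1789,2.6750)

-1.18 2.68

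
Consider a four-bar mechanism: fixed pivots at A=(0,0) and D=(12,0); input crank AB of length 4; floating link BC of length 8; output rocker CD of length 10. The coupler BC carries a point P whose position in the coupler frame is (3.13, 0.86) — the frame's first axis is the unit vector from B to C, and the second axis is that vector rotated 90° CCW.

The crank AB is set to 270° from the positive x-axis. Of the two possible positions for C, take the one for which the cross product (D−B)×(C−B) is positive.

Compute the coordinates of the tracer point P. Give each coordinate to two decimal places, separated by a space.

0.23 -0.76

A=(0,0), D=(12.00,0)
B = A + 4.00·(cos270°, sin270°) = (-0.0000, -4.0000)
|BD| = 12.6491
circle(B,8.00) ∩ circle(D,10.00): a=4.9015, h=6.3226
  candidates: C₊=(2.6506,3.5481) cross=79.975; C₋=(6.6494,-8.4481) cross=-79.975
  mode + wants cross > 0 → take C=(2.6506,3.5481) (cross=79.975)
ex = (C−B)/|BC| = (0.3313,0.9435); ey = (-0.9435,0.3313)
P = B + 3.13·ex + 0.86·ey = (0.2256,-0.7619)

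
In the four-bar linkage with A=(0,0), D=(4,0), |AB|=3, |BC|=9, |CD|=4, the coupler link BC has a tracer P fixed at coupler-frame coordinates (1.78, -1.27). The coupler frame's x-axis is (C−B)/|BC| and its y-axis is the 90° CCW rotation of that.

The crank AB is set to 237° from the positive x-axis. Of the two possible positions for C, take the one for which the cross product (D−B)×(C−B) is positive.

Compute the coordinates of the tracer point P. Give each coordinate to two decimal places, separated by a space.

A=(0,0), D=(4.00,0)
B = A + 3.00·(cos237°, sin237°) = (-1.6339, -2.5160)
|BD| = 6.1702
circle(B,9.00) ∩ circle(D,4.00): a=8.3524, h=3.3523
  candidates: C₊=(4.6255,3.9508) cross=20.685; C₋=(7.3595,-2.1712) cross=-20.685
  mode + wants cross > 0 → take C=(4.6255,3.9508) (cross=20.685)
ex = (C−B)/|BC| = (0.6955,0.7185); ey = (-0.7185,0.6955)
P = B + 1.78·ex + -1.27·ey = (0.5166,-2.1203)

0.52 -2.12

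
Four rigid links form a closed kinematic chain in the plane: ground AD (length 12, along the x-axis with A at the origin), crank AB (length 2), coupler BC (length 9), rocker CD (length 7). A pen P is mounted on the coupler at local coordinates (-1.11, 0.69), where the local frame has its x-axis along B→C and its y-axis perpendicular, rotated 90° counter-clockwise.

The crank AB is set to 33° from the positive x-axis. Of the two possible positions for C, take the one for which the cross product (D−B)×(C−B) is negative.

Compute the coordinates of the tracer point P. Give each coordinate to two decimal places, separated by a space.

A=(0,0), D=(12.00,0)
B = A + 2.00·(cos33°, sin33°) = (1.6773, 1.0893)
|BD| = 10.3800
circle(B,9.00) ∩ circle(D,7.00): a=6.7314, h=5.9739
  candidates: C₊=(8.9985,6.3238) cross=62.009; C₋=(7.7447,-5.5581) cross=-62.009
  mode - wants cross < 0 → take C=(7.7447,-5.5581) (cross=-62.009)
ex = (C−B)/|BC| = (0.6741,-0.7386); ey = (0.7386,0.6741)
P = B + -1.11·ex + 0.69·ey = (1.4387,2.3743)

1.44 2.37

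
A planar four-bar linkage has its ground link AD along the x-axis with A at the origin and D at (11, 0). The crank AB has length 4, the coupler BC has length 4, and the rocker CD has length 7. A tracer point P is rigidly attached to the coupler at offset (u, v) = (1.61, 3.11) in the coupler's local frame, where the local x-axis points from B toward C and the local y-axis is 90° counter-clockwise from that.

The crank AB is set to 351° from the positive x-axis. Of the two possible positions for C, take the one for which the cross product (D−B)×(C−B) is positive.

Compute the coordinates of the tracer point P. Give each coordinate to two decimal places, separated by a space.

A=(0,0), D=(11.00,0)
B = A + 4.00·(cos351°, sin351°) = (3.9508, -0.6257)
|BD| = 7.0770
circle(B,4.00) ∩ circle(D,7.00): a=1.2070, h=3.8136
  candidates: C₊=(4.8158,3.2796) cross=26.988; C₋=(5.4902,-4.3176) cross=-26.988
  mode + wants cross > 0 → take C=(4.8158,3.2796) (cross=26.988)
ex = (C−B)/|BC| = (0.2163,0.9763); ey = (-0.9763,0.2163)
P = B + 1.61·ex + 3.11·ey = (1.2625,1.6187)

1.26 1.62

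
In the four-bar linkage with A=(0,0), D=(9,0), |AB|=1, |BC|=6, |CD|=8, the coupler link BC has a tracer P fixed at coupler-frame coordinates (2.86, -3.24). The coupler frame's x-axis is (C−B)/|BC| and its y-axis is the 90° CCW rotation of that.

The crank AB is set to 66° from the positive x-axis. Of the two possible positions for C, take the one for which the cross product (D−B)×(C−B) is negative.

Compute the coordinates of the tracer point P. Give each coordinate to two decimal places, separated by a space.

-1.61 -2.91

A=(0,0), D=(9.00,0)
B = A + 1.00·(cos66°, sin66°) = (0.4067, 0.9135)
|BD| = 8.6417
circle(B,6.00) ∩ circle(D,8.00): a=2.7008, h=5.3578
  candidates: C₊=(3.6588,5.9558) cross=46.300; C₋=(2.5260,-4.6997) cross=-46.300
  mode - wants cross < 0 → take C=(2.5260,-4.6997) (cross=-46.300)
ex = (C−B)/|BC| = (0.3532,-0.9355); ey = (0.9355,0.3532)
P = B + 2.86·ex + -3.24·ey = (-1.6142,-2.9065)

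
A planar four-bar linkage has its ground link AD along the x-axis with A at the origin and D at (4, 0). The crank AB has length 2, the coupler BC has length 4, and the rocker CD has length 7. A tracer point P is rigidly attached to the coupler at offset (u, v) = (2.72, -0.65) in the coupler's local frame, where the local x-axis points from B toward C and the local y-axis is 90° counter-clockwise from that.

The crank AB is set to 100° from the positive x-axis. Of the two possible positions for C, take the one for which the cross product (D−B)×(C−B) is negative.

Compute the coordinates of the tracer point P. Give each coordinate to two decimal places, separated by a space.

A=(0,0), D=(4.00,0)
B = A + 2.00·(cos100°, sin100°) = (-0.3473, 1.9696)
|BD| = 4.7727
circle(B,4.00) ∩ circle(D,7.00): a=-1.0709, h=3.8540
  candidates: C₊=(0.2678,5.9220) cross=18.394; C₋=(-2.9132,-1.0990) cross=-18.394
  mode - wants cross < 0 → take C=(-2.9132,-1.0990) (cross=-18.394)
ex = (C−B)/|BC| = (-0.6415,-0.7671); ey = (0.7671,-0.6415)
P = B + 2.72·ex + -0.65·ey = (-2.5908,0.2999)

-2.59 0.30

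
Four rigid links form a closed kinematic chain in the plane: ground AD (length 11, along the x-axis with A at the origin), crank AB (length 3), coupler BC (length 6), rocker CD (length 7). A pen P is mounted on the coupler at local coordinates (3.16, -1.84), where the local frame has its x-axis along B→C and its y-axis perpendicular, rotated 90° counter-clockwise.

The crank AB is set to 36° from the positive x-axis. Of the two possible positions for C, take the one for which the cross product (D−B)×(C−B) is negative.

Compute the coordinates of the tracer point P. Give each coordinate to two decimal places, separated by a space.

A=(0,0), D=(11.00,0)
B = A + 3.00·(cos36°, sin36°) = (2.4271, 1.7634)
|BD| = 8.7524
circle(B,6.00) ∩ circle(D,7.00): a=3.6336, h=4.7746
  candidates: C₊=(6.9481,5.7080) cross=41.790; C₋=(5.0242,-3.6454) cross=-41.790
  mode - wants cross < 0 → take C=(5.0242,-3.6454) (cross=-41.790)
ex = (C−B)/|BC| = (0.4329,-0.9015); ey = (0.9015,0.4329)
P = B + 3.16·ex + -1.84·ey = (2.1362,-1.8817)

2.14 -1.88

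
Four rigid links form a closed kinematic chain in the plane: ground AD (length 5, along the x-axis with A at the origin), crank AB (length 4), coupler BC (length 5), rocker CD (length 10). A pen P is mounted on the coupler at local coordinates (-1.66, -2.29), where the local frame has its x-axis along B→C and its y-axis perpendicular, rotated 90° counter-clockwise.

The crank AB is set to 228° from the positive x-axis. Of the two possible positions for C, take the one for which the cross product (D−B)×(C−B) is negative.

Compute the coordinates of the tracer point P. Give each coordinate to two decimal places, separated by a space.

A=(0,0), D=(5.00,0)
B = A + 4.00·(cos228°, sin228°) = (-2.6765, -2.9726)
|BD| = 8.2320
circle(B,5.00) ∩ circle(D,10.00): a=-0.4394, h=4.9807
  candidates: C₊=(-4.8848,1.5133) cross=41.001; C₋=(-1.2878,-7.7758) cross=-41.001
  mode - wants cross < 0 → take C=(-1.2878,-7.7758) (cross=-41.001)
ex = (C−B)/|BC| = (0.2777,-0.9607); ey = (0.9607,0.2777)
P = B + -1.66·ex + -2.29·ey = (-5.3375,-2.0139)

-5.34 -2.01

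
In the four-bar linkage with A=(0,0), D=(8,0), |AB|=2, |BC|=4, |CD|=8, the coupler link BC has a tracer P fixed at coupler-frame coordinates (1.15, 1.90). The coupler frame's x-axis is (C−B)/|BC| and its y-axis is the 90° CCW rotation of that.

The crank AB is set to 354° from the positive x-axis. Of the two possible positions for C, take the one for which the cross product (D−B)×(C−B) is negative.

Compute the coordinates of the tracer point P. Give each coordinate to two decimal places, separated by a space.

3.60 -1.74

A=(0,0), D=(8.00,0)
B = A + 2.00·(cos354°, sin354°) = (1.9890, -0.2091)
|BD| = 6.0146
circle(B,4.00) ∩ circle(D,8.00): a=-0.9830, h=3.8773
  candidates: C₊=(0.8719,3.6318) cross=23.321; C₋=(1.1414,-4.1182) cross=-23.321
  mode - wants cross < 0 → take C=(1.1414,-4.1182) (cross=-23.321)
ex = (C−B)/|BC| = (-0.2119,-0.9773); ey = (0.9773,-0.2119)
P = B + 1.15·ex + 1.90·ey = (3.6022,-1.7356)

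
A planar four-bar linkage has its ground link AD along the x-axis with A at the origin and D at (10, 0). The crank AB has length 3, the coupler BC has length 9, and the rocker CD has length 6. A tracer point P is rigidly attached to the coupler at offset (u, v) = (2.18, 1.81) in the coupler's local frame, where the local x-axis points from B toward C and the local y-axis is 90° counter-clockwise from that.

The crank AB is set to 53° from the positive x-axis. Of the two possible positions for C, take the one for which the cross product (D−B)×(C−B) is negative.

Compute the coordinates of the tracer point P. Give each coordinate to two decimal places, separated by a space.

4.52 1.59

A=(0,0), D=(10.00,0)
B = A + 3.00·(cos53°, sin53°) = (1.8054, 2.3959)
|BD| = 8.5376
circle(B,9.00) ∩ circle(D,6.00): a=6.9042, h=5.7734
  candidates: C₊=(10.0524,5.9998) cross=49.291; C₋=(6.8120,-5.0830) cross=-49.291
  mode - wants cross < 0 → take C=(6.8120,-5.0830) (cross=-49.291)
ex = (C−B)/|BC| = (0.5563,-0.8310); ey = (0.8310,0.5563)
P = B + 2.18·ex + 1.81·ey = (4.5222,1.5912)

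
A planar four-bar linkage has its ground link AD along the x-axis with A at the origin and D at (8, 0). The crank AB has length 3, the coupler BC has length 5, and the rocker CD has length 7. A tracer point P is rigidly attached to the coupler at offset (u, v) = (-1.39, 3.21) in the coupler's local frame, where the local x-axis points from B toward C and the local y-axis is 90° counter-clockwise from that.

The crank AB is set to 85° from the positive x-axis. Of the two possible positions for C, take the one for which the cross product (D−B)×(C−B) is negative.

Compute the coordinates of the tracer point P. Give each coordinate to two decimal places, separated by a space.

3.13 4.99

A=(0,0), D=(8.00,0)
B = A + 3.00·(cos85°, sin85°) = (0.2615, 2.9886)
|BD| = 8.2956
circle(B,5.00) ∩ circle(D,7.00): a=2.7012, h=4.2075
  candidates: C₊=(4.2971,5.9404) cross=34.904; C₋=(1.2655,-1.9096) cross=-34.904
  mode - wants cross < 0 → take C=(1.2655,-1.9096) (cross=-34.904)
ex = (C−B)/|BC| = (0.2008,-0.9796); ey = (0.9796,0.2008)
P = B + -1.39·ex + 3.21·ey = (3.1270,4.9949)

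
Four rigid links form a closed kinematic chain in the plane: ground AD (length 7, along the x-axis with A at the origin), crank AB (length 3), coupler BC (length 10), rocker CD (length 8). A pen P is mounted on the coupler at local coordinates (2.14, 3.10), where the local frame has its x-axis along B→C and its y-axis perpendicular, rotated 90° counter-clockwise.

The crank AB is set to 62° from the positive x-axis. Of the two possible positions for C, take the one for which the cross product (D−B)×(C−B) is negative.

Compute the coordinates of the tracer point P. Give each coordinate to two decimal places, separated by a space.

A=(0,0), D=(7.00,0)
B = A + 3.00·(cos62°, sin62°) = (1.4084, 2.6488)
|BD| = 6.1873
circle(B,10.00) ∩ circle(D,8.00): a=6.0028, h=7.9979
  candidates: C₊=(10.2573,7.3068) cross=49.485; C₋=(3.4093,-7.1489) cross=-49.485
  mode - wants cross < 0 → take C=(3.4093,-7.1489) (cross=-49.485)
ex = (C−B)/|BC| = (0.2001,-0.9798); ey = (0.9798,0.2001)
P = B + 2.14·ex + 3.10·ey = (4.8739,1.1724)

4.87 1.17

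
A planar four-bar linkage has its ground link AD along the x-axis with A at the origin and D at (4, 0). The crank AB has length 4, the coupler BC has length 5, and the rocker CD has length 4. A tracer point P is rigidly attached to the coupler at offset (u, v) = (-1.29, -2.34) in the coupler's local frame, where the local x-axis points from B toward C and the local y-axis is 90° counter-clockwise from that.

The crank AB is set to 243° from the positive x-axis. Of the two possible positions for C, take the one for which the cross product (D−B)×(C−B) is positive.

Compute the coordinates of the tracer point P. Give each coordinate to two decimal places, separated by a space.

A=(0,0), D=(4.00,0)
B = A + 4.00·(cos243°, sin243°) = (-1.8160, -3.5640)
|BD| = 6.8211
circle(B,5.00) ∩ circle(D,4.00): a=4.0703, h=2.9039
  candidates: C₊=(0.1372,1.0387) cross=19.808; C₋=(3.1718,-3.9133) cross=-19.808
  mode + wants cross > 0 → take C=(0.1372,1.0387) (cross=19.808)
ex = (C−B)/|BC| = (0.3906,0.9205); ey = (-0.9205,0.3906)
P = B + -1.29·ex + -2.34·ey = (-0.1658,-5.6656)

-0.17 -5.67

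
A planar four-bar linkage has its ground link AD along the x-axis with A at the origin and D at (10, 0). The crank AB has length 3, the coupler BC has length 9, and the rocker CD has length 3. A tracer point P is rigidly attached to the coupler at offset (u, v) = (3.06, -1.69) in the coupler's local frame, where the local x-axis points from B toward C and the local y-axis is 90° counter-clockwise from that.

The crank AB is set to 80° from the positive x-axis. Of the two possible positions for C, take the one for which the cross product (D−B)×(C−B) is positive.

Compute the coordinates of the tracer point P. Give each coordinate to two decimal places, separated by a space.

A=(0,0), D=(10.00,0)
B = A + 3.00·(cos80°, sin80°) = (0.5209, 2.9544)
|BD| = 9.9288
circle(B,9.00) ∩ circle(D,3.00): a=8.5902, h=2.6848
  candidates: C₊=(9.5209,2.9615) cross=26.657; C₋=(7.9232,-2.1649) cross=-26.657
  mode + wants cross > 0 → take C=(9.5209,2.9615) (cross=26.657)
ex = (C−B)/|BC| = (1.0000,0.0008); ey = (-0.0008,1.0000)
P = B + 3.06·ex + -1.69·ey = (3.5823,1.2668)

3.58 1.27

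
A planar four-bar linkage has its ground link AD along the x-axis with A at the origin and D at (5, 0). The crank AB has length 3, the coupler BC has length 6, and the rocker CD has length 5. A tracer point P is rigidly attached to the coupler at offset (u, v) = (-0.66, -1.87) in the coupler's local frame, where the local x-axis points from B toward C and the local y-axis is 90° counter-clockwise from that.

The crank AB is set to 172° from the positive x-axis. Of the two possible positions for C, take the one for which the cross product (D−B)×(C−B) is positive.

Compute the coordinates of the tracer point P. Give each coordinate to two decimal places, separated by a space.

A=(0,0), D=(5.00,0)
B = A + 3.00·(cos172°, sin172°) = (-2.9708, 0.4175)
|BD| = 7.9817
circle(B,6.00) ∩ circle(D,5.00): a=4.6799, h=3.7548
  candidates: C₊=(1.8991,3.9223) cross=29.969; C₋=(1.5063,-3.5769) cross=-29.969
  mode + wants cross > 0 → take C=(1.8991,3.9223) (cross=29.969)
ex = (C−B)/|BC| = (0.8117,0.5841); ey = (-0.5841,0.8117)
P = B + -0.66·ex + -1.87·ey = (-2.4142,-1.4858)

-2.41 -1.49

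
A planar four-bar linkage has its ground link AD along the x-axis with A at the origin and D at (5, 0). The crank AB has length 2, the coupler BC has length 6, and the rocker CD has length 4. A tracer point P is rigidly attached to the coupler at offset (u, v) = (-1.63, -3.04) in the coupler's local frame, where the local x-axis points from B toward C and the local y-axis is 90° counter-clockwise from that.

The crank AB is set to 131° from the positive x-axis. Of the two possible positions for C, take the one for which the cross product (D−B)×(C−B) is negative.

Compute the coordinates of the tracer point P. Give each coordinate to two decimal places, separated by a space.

-4.70 0.84

A=(0,0), D=(5.00,0)
B = A + 2.00·(cos131°, sin131°) = (-1.3121, 1.5094)
|BD| = 6.4901
circle(B,6.00) ∩ circle(D,4.00): a=4.7859, h=3.6188
  candidates: C₊=(4.1841,3.9159) cross=23.486; C₋=(2.5009,-3.1232) cross=-23.486
  mode - wants cross < 0 → take C=(2.5009,-3.1232) (cross=-23.486)
ex = (C−B)/|BC| = (0.6355,-0.7721); ey = (0.7721,0.6355)
P = B + -1.63·ex + -3.04·ey = (-4.6952,0.8360)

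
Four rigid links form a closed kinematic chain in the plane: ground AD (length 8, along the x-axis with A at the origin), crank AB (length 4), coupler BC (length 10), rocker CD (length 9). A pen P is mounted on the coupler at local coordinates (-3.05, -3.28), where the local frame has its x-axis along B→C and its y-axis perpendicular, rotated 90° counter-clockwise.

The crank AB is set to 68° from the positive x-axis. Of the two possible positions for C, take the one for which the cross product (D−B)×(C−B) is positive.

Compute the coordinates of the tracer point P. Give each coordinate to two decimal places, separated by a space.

0.51 -0.66

A=(0,0), D=(8.00,0)
B = A + 4.00·(cos68°, sin68°) = (1.4984, 3.7087)
|BD| = 7.4850
circle(B,10.00) ∩ circle(D,9.00): a=5.0117, h=8.6535
  candidates: C₊=(10.1394,8.7420) cross=64.771; C₋=(1.5640,-6.2910) cross=-64.771
  mode + wants cross > 0 → take C=(10.1394,8.7420) (cross=64.771)
ex = (C−B)/|BC| = (0.8641,0.5033); ey = (-0.5033,0.8641)
P = B + -3.05·ex + -3.28·ey = (0.5139,-0.6606)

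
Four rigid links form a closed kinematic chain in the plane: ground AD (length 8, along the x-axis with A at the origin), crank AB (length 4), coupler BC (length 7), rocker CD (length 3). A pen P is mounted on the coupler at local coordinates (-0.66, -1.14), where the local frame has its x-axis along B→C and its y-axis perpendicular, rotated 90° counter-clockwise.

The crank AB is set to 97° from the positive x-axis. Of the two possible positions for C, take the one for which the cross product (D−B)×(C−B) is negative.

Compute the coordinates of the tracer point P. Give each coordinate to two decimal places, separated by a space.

A=(0,0), D=(8.00,0)
B = A + 4.00·(cos97°, sin97°) = (-0.4875, 3.9702)
|BD| = 9.3701
circle(B,7.00) ∩ circle(D,3.00): a=6.8195, h=1.5793
  candidates: C₊=(6.3588,2.5113) cross=14.798; C₋=(5.0205,-0.3498) cross=-14.798
  mode - wants cross < 0 → take C=(5.0205,-0.3498) (cross=-14.798)
ex = (C−B)/|BC| = (0.7868,-0.6171); ey = (0.6171,0.7868)
P = B + -0.66·ex + -1.14·ey = (-1.7103,3.4805)

-1.71 3.48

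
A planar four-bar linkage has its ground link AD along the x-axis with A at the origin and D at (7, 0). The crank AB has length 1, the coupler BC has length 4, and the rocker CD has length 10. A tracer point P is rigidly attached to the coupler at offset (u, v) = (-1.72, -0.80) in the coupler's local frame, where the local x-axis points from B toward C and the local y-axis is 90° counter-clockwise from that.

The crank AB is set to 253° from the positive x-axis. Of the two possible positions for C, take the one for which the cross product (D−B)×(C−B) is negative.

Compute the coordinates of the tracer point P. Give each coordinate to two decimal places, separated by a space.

-0.35 0.94

A=(0,0), D=(7.00,0)
B = A + 1.00·(cos253°, sin253°) = (-0.2924, -0.9563)
|BD| = 7.3548
circle(B,4.00) ∩ circle(D,10.00): a=-2.0331, h=3.4448
  candidates: C₊=(-2.7562,2.1948) cross=25.335; C₋=(-1.8604,-4.6362) cross=-25.335
  mode - wants cross < 0 → take C=(-1.8604,-4.6362) (cross=-25.335)
ex = (C−B)/|BC| = (-0.3920,-0.9200); ey = (0.9200,-0.3920)
P = B + -1.72·ex + -0.80·ey = (-0.3541,0.9396)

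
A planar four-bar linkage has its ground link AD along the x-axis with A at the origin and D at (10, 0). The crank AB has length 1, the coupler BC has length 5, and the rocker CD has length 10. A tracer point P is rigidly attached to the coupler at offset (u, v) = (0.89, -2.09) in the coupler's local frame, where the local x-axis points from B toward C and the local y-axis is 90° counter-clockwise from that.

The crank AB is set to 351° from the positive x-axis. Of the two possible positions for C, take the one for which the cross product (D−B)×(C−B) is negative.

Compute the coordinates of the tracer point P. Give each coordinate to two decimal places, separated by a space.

A=(0,0), D=(10.00,0)
B = A + 1.00·(cos351°, sin351°) = (0.9877, -0.1564)
|BD| = 9.0137
circle(B,5.00) ∩ circle(D,10.00): a=0.3465, h=4.9880
  candidates: C₊=(1.2476,4.8368) cross=44.960; C₋=(1.4207,-5.1377) cross=-44.960
  mode - wants cross < 0 → take C=(1.4207,-5.1377) (cross=-44.960)
ex = (C−B)/|BC| = (0.0866,-0.9962); ey = (0.9962,0.0866)
P = B + 0.89·ex + -2.09·ey = (-1.0174,-1.2241)

-1.02 -1.22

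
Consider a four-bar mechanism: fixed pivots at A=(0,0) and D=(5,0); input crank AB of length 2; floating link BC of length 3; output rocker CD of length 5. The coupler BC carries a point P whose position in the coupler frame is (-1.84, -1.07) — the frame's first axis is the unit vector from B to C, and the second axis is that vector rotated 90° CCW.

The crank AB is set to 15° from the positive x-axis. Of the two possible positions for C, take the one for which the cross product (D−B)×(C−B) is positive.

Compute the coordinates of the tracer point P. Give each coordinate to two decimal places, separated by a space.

A=(0,0), D=(5.00,0)
B = A + 2.00·(cos15°, sin15°) = (1.9319, 0.5176)
|BD| = 3.1115
circle(B,3.00) ∩ circle(D,5.00): a=-1.0153, h=2.8230
  candidates: C₊=(1.4003,3.4702) cross=8.784; C₋=(0.4610,-2.0971) cross=-8.784
  mode + wants cross > 0 → take C=(1.4003,3.4702) (cross=8.784)
ex = (C−B)/|BC| = (-0.1772,0.9842); ey = (-0.9842,-0.1772)
P = B + -1.84·ex + -1.07·ey = (3.3109,-1.1037)

3.31 -1.10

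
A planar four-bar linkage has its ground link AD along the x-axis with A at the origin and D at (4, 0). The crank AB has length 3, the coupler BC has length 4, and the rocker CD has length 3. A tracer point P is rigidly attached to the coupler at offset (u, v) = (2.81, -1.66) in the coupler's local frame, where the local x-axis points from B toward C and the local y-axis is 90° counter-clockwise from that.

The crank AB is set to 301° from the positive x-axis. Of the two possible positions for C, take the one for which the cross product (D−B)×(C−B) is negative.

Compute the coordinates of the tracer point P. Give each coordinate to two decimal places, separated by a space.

A=(0,0), D=(4.00,0)
B = A + 3.00·(cos301°, sin301°) = (1.5451, -2.5715)
|BD| = 3.5551
circle(B,4.00) ∩ circle(D,3.00): a=2.7621, h=2.8933
  candidates: C₊=(1.3596,1.4242) cross=10.286; C₋=(5.5451,-2.5715) cross=-10.286
  mode - wants cross < 0 → take C=(5.5451,-2.5715) (cross=-10.286)
ex = (C−B)/|BC| = (1.0000,-0.0000); ey = (0.0000,1.0000)
P = B + 2.81·ex + -1.66·ey = (4.3551,-4.2315)

4.36 -4.23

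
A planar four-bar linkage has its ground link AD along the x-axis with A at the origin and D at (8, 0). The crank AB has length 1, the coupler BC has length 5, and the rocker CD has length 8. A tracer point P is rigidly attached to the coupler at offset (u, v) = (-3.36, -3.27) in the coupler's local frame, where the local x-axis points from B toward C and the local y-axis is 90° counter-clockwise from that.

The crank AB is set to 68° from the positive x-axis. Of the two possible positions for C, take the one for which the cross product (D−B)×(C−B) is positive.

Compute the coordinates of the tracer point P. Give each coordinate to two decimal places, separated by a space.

2.15 -3.41

A=(0,0), D=(8.00,0)
B = A + 1.00·(cos68°, sin68°) = (0.3746, 0.9272)
|BD| = 7.6816
circle(B,5.00) ∩ circle(D,8.00): a=1.3022, h=4.8274
  candidates: C₊=(2.2500,5.5621) cross=37.082; C₋=(1.0846,-4.0221) cross=-37.082
  mode + wants cross > 0 → take C=(2.2500,5.5621) (cross=37.082)
ex = (C−B)/|BC| = (0.3751,0.9270); ey = (-0.9270,0.3751)
P = B + -3.36·ex + -3.27·ey = (2.1456,-3.4140)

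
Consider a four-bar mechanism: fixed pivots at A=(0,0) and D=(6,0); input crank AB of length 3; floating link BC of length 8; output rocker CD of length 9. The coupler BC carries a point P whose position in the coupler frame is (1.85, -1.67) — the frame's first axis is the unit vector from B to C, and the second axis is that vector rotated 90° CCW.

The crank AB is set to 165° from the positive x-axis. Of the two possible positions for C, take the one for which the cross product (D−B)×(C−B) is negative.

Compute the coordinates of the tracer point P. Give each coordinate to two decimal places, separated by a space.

A=(0,0), D=(6.00,0)
B = A + 3.00·(cos165°, sin165°) = (-2.8978, 0.7765)
|BD| = 8.9316
circle(B,8.00) ∩ circle(D,9.00): a=3.5141, h=7.1869
  candidates: C₊=(1.2278,7.6306) cross=64.190; C₋=(-0.0217,-6.6887) cross=-64.190
  mode - wants cross < 0 → take C=(-0.0217,-6.6887) (cross=-64.190)
ex = (C−B)/|BC| = (0.3595,-0.9331); ey = (0.9331,0.3595)
P = B + 1.85·ex + -1.67·ey = (-3.7910,-1.5502)

-3.79 -1.55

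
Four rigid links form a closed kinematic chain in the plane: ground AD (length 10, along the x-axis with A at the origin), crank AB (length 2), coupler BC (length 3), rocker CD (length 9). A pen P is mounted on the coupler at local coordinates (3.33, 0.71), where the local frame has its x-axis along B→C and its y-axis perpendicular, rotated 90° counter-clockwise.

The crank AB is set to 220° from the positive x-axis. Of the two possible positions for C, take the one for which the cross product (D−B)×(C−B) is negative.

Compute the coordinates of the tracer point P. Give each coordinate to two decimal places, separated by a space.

1.84 -1.73

A=(0,0), D=(10.00,0)
B = A + 2.00·(cos220°, sin220°) = (-1.5321, -1.2856)
|BD| = 11.6035
circle(B,3.00) ∩ circle(D,9.00): a=2.6993, h=1.3092
  candidates: C₊=(1.0055,0.3146) cross=15.191; C₋=(1.2956,-2.2877) cross=-15.191
  mode - wants cross < 0 → take C=(1.2956,-2.2877) (cross=-15.191)
ex = (C−B)/|BC| = (0.9426,-0.3340); ey = (0.3340,0.9426)
P = B + 3.33·ex + 0.71·ey = (1.8438,-1.7287)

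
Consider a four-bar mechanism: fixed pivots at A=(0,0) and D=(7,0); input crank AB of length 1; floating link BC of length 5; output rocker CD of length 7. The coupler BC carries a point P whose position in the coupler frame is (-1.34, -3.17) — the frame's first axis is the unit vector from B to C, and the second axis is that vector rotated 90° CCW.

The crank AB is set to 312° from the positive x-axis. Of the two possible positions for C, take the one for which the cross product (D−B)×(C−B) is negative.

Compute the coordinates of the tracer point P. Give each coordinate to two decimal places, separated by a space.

A=(0,0), D=(7.00,0)
B = A + 1.00·(cos312°, sin312°) = (0.6691, -0.7431)
|BD| = 6.3743
circle(B,5.00) ∩ circle(D,7.00): a=1.3046, h=4.8268
  candidates: C₊=(1.4021,4.2028) cross=30.768; C₋=(2.5276,-5.3849) cross=-30.768
  mode - wants cross < 0 → take C=(2.5276,-5.3849) (cross=-30.768)
ex = (C−B)/|BC| = (0.3717,-0.9284); ey = (0.9284,0.3717)
P = B + -1.34·ex + -3.17·ey = (-2.7718,-0.6774)

-2.77 -0.68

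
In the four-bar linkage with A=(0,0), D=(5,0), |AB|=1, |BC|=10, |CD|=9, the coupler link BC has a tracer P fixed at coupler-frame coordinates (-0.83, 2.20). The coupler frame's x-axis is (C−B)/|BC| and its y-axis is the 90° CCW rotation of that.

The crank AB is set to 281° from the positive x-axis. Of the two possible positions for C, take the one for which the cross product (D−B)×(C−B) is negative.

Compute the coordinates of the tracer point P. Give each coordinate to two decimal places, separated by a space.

A=(0,0), D=(5.00,0)
B = A + 1.00·(cos281°, sin281°) = (0.1908, -0.9816)
|BD| = 4.9084
circle(B,10.00) ∩ circle(D,9.00): a=4.3897, h=8.9850
  candidates: C₊=(2.6949,8.6998) cross=44.102; C₋=(6.2887,-8.9073) cross=-44.102
  mode - wants cross < 0 → take C=(6.2887,-8.9073) (cross=-44.102)
ex = (C−B)/|BC| = (0.6098,-0.7926); ey = (0.7926,0.6098)
P = B + -0.83·ex + 2.20·ey = (1.4283,1.0177)

1.43 1.02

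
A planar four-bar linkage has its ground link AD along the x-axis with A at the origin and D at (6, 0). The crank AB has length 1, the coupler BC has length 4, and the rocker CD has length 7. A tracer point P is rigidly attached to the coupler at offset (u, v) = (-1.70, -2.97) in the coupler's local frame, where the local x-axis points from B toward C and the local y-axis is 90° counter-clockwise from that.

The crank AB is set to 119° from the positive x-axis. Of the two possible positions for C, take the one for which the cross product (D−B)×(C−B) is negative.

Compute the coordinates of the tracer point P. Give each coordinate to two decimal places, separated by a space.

A=(0,0), D=(6.00,0)
B = A + 1.00·(cos119°, sin119°) = (-0.4848, 0.8746)
|BD| = 6.5435
circle(B,4.00) ∩ circle(D,7.00): a=0.7502, h=3.9290
  candidates: C₊=(0.7838,4.6681) cross=25.710; C₋=(-0.2665,-3.1194) cross=-25.710
  mode - wants cross < 0 → take C=(-0.2665,-3.1194) (cross=-25.710)
ex = (C−B)/|BC| = (0.0546,-0.9985); ey = (0.9985,0.0546)
P = B + -1.70·ex + -2.97·ey = (-3.5432,2.4100)

-3.54 2.41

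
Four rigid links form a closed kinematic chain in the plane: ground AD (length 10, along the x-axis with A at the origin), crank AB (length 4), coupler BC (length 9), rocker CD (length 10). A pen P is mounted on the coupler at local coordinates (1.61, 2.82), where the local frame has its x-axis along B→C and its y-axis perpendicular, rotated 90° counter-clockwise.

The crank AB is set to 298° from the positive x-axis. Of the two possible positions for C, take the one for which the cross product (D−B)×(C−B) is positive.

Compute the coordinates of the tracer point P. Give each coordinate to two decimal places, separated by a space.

A=(0,0), D=(10.00,0)
B = A + 4.00·(cos298°, sin298°) = (1.8779, -3.5318)
|BD| = 8.8568
circle(B,9.00) ∩ circle(D,10.00): a=3.3558, h=8.3510
  candidates: C₊=(1.6252,5.4647) cross=73.963; C₋=(8.2854,-9.8519) cross=-73.963
  mode + wants cross > 0 → take C=(1.6252,5.4647) (cross=73.963)
ex = (C−B)/|BC| = (-0.0281,0.9996); ey = (-0.9996,-0.0281)
P = B + 1.61·ex + 2.82·ey = (-0.9862,-2.0016)

-0.99 -2.00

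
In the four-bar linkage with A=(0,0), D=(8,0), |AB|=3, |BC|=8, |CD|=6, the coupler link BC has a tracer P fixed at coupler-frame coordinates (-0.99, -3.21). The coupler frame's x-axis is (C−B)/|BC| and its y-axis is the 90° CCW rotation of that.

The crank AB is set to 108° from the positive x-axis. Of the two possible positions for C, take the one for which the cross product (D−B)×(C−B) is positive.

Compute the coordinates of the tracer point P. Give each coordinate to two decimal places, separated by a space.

-0.66 -0.50

A=(0,0), D=(8.00,0)
B = A + 3.00·(cos108°, sin108°) = (-0.9271, 2.8532)
|BD| = 9.3719
circle(B,8.00) ∩ circle(D,6.00): a=6.1798, h=5.0804
  candidates: C₊=(6.5061,5.8110) cross=47.613; C₋=(3.4127,-3.8674) cross=-47.613
  mode + wants cross > 0 → take C=(6.5061,5.8110) (cross=47.613)
ex = (C−B)/|BC| = (0.9291,0.3697); ey = (-0.3697,0.9291)
P = B + -0.99·ex + -3.21·ey = (-0.6601,-0.4954)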